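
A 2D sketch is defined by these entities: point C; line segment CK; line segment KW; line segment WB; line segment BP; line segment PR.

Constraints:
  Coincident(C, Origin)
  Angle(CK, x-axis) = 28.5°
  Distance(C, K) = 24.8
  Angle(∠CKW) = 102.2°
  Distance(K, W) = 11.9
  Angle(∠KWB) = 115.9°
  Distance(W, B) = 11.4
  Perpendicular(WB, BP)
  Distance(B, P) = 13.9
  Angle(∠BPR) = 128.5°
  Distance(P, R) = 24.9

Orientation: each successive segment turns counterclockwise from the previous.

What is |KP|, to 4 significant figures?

16.90

C is at the origin; CK runs at 28.5° with length 24.8, so K = (21.79, 11.83). ∠CKW = 102.2° gives KW at 106.3° from the x-axis; with |KW| = 11.9, W = (18.45, 23.26). ∠KWB = 115.9° gives WB at 170.4° from the x-axis; with |WB| = 11.4, B = (7.214, 25.16). WB ⟂ BP, so BP runs at -99.60°; with |BP| = 13.9, P = (4.896, 11.45). Then |KP| = |P − K| = 16.90.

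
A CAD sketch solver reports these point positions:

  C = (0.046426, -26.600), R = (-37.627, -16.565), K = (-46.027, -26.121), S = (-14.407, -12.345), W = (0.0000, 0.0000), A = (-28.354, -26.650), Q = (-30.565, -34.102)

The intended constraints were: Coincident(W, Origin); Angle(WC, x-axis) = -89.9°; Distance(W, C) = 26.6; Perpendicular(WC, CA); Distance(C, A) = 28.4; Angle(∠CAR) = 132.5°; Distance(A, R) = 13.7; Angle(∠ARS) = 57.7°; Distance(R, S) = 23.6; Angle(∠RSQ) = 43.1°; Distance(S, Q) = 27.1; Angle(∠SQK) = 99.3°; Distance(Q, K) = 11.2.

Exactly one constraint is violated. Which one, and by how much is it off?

Distance(Q, K) = 11.2 — off by 6.20.

W = (0.00, 0.00) ✓; WC at -89.90° ✓; |WC| = 26.60 ✓; ∠(WC, CA) = 90.00° ✓; |CA| = 28.40 ✓; ∠CAR = 132.5° ✓; |AR| = 13.70 ✓; ∠ARS = 57.70° ✓; |RS| = 23.60 ✓; ∠RSQ = 43.10° ✓; |SQ| = 27.10 ✓; ∠SQK = 99.30° ✓; |QK| = 17.40 ✗.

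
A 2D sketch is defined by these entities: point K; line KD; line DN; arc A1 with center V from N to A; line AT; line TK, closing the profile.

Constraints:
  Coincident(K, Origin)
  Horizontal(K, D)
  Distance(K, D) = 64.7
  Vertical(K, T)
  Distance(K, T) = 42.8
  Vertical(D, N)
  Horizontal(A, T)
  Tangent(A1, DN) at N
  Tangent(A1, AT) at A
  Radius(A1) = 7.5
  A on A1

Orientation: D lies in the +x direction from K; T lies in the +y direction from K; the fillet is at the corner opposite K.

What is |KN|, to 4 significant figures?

73.70

K is at the origin; KD is horizontal with |KD| = 64.7 and D on the +x side, so D = (64.70, 0.000). KT is vertical with |KT| = 42.8 and T on the +y side, so T = (0.000, 42.80). The virtual corner opposite K is at (64.70, 42.80). The tangent condition forces VN to be normal to DN and the tangent condition forces VA to be normal to AT, with radius 7.5, so the center V sits 7.5 in from both sides at V = (57.20, 35.30). That places the tangent points at N = (64.70, 35.30) on DN and A = (57.20, 42.80) on AT. Then |KN| = |N − K| = 73.70.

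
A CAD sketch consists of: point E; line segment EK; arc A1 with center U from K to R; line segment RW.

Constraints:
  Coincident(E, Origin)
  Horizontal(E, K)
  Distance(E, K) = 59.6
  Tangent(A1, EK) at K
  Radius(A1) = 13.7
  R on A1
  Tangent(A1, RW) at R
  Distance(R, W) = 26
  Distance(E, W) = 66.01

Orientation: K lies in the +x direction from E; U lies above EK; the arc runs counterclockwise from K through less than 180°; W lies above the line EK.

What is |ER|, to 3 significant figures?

73.2

Checks: |UK| = 13.70 ✓; |UR| = 13.70 ✓; ∠(UR, RW) = 90.00° ✓; |RW| = 26.00 ✓; |EW| = 66.01 ✓.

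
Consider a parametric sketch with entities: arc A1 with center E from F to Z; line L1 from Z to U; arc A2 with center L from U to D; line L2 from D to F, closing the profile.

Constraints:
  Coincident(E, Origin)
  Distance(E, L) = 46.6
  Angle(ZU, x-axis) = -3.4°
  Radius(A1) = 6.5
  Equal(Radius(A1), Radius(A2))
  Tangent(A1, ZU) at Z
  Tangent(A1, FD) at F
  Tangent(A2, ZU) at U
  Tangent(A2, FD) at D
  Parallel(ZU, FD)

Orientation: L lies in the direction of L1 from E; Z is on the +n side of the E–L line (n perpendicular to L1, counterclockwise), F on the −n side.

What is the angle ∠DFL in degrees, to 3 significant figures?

7.94°

The slot axis is L1's direction at -3.4°, so u = (cos -3.4°, sin -3.4°) = (0.998, -0.0593) and n = (−sin -3.4°, cos -3.4°) = (0.0593, 0.998). E is at the origin and L lies 46.6 along u from E, so L = 46.6·u = (46.5, -2.76). Tangency of A1 to both parallel lines with radius 6.5 puts Z and F at E ± 6.5·n: Z = (0.385, 6.49), F = (-0.385, -6.49). Equal radii place U and D the same way about L: U = L + 6.5·n = (46.9, 3.72), D = L − 6.5·n = (46.1, -9.25). Then cos ∠DFL = FD·FL / (|FD||FL|), giving 7.94°.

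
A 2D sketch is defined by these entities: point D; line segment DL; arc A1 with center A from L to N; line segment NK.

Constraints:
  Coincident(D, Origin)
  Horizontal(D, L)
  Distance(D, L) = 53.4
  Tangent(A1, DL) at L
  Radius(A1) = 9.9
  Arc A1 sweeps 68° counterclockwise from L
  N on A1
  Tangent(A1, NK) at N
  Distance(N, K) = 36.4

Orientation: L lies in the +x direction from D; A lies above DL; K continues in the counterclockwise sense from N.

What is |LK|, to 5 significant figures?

45.998

D is at the origin; DL is horizontal with |DL| = 53.4 and L on the +x side, so L = (53.400, 0.0000). Tangency of A1 to DL means the radius AL is perpendicular to DL, so A = L + (0, 9.9) = (53.400, 9.9000). On A1, L sits at bearing -90° from A; a 68° counterclockwise sweep puts N at bearing -22°, so N = A + 9.9·(cos -22°, sin -22°) = (62.579, 6.1914). Tangency of A1 to NK means the radius AN is perpendicular to NK, so NK runs along (−sin -22°, cos -22°); with |NK| = 36.4, K = (76.215, 39.941). Then |LK| = |K − L| = 45.998.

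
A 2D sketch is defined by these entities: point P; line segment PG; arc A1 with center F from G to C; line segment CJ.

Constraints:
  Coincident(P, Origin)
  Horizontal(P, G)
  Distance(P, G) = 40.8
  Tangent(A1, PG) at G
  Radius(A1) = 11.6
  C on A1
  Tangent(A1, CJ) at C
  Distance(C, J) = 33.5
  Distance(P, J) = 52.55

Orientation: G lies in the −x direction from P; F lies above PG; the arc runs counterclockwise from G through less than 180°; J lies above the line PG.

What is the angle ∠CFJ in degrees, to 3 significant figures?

70.9°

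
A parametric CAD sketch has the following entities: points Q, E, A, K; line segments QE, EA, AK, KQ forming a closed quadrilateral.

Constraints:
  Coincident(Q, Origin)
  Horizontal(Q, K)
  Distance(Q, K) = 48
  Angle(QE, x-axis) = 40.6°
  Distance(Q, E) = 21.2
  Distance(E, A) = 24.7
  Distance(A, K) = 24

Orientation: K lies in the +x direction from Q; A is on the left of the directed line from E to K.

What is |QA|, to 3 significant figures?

45.2

Q is at the origin; Q and K share the same y with |QK| = 48.0 and K in +x, so K = (48.0, 0). QE runs at 40.6° with |QE| = 21.2, so E = (16.1, 13.8). A is determined by |EA| = 24.7 and |AK| = 24.0 together: it lies at the intersection of circle(E, 24.7) and circle(K, 24.0). With |EK| = 34.8, the foot of the radical line on EK is 17.9 from E and the perpendicular offset is √(24.7² − 17.9²) = 17.1. Taking the left-of-EK solution: A = (39.3, 22.4).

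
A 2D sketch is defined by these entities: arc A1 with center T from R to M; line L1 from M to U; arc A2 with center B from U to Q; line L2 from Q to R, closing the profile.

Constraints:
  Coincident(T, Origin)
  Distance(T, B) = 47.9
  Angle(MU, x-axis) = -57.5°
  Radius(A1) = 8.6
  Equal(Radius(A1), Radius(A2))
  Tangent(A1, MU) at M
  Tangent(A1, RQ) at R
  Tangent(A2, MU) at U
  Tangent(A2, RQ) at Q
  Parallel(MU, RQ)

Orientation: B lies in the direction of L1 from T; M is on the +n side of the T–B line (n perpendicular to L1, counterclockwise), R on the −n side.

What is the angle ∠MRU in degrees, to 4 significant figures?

70.25°

Tangency of A1 to both parallel lines with radius 8.6 puts M and R at T ± 8.6·n: M = (7.253, 4.621), R = (-7.253, -4.621). Equal radii place U and Q the same way about B: U = B + 8.6·n = (32.99, -35.78), Q = B − 8.6·n = (18.48, -45.02). Then cos ∠MRU = RM·RU / (|RM||RU|), giving 70.25°.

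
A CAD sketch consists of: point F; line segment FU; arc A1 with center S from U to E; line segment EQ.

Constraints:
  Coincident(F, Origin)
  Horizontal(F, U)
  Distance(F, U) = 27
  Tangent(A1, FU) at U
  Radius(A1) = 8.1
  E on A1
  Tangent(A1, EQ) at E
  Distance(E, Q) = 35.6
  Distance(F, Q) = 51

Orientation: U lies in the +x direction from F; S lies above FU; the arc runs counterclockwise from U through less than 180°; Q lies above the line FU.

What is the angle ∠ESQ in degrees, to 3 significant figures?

77.2°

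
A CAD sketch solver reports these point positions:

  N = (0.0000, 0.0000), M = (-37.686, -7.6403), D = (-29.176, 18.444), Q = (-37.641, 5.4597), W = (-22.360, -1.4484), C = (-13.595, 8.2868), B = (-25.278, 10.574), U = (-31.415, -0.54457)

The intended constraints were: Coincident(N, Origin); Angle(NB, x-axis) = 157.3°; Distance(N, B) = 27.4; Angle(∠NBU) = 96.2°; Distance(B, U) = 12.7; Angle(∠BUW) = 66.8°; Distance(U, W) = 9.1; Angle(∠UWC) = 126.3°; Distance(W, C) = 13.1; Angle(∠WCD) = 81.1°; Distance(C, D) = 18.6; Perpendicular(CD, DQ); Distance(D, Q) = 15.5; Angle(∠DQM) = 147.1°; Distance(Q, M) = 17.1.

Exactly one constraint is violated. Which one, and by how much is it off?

Distance(Q, M) = 17.1 — off by 4.00.

N = (0.00, 0.00) ✓; NB at 157.3° ✓; |NB| = 27.40 ✓; ∠NBU = 96.20° ✓; |BU| = 12.70 ✓; ∠BUW = 66.80° ✓; |UW| = 9.100 ✓; ∠UWC = 126.3° ✓; |WC| = 13.10 ✓; ∠WCD = 81.10° ✓; |CD| = 18.60 ✓; ∠(CD, DQ) = 90.00° ✓; |DQ| = 15.50 ✓; ∠DQM = 147.1° ✓; |QM| = 13.10 ✗.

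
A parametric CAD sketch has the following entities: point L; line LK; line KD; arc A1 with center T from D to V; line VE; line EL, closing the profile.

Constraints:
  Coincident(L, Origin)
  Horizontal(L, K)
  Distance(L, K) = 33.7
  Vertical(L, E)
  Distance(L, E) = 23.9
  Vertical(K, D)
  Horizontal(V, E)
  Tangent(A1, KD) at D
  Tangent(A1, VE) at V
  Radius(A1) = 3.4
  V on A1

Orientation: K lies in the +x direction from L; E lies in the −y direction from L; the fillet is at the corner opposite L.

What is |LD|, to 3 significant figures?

39.4

The virtual corner opposite L is at (33.7, -23.9). Tangency of A1 to KD means the radius TD is perpendicular to KD and the tangent condition forces TV to be normal to VE, with radius 3.4, so the center T sits 3.4 in from both sides at T = (30.3, -20.5). That places the tangent points at D = (33.7, -20.5) on KD and V = (30.3, -23.9) on VE. Then |LD| = |D − L| = 39.4.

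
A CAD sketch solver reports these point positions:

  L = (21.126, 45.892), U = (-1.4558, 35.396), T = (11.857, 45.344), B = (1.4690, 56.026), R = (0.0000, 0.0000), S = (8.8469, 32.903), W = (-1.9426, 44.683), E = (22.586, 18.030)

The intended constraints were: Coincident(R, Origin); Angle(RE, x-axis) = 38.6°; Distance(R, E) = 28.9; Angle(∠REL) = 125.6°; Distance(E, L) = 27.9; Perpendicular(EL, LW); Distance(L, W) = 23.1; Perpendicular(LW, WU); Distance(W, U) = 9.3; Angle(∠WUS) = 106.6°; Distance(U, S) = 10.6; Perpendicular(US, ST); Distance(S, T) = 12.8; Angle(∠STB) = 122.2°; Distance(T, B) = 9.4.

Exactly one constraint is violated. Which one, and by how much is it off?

Distance(T, B) = 9.4 — off by 5.50.

R = (0.00, 0.00) ✓; RE at 38.60° ✓; |RE| = 28.90 ✓; ∠REL = 125.6° ✓; |EL| = 27.90 ✓; ∠(EL, LW) = 90.00° ✓; |LW| = 23.10 ✓; ∠(LW, WU) = 90.00° ✓; |WU| = 9.300 ✓; ∠WUS = 106.6° ✓; |US| = 10.60 ✓; ∠(US, ST) = 90.00° ✓; |ST| = 12.80 ✓; ∠STB = 122.2° ✓; |TB| = 14.90 ✗.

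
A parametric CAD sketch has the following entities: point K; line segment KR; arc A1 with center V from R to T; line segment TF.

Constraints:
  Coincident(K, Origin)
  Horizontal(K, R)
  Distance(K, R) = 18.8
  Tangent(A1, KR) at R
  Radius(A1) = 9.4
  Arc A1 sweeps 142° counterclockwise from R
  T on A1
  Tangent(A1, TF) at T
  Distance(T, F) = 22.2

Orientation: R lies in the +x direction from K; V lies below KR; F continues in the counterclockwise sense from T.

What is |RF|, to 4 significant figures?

32.65

On A1, R sits at bearing 90° from V; a 142° counterclockwise sweep puts T at bearing 232°, so T = V + 9.4·(cos 232°, sin 232°) = (13.01, -16.81). A1 meets TF tangentially, so VT is at right angles to TF, so TF runs along (−sin 232°, cos 232°); with |TF| = 22.2, F = (30.51, -30.47). Then |RF| = |F − R| = 32.65.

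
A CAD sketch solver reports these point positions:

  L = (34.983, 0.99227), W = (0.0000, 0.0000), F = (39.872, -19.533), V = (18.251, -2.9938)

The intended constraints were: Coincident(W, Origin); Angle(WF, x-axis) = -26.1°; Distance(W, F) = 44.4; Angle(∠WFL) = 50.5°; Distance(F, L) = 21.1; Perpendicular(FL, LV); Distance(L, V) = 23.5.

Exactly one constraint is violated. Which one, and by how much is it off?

Distance(L, V) = 23.5 — off by 6.30.

W = (0.00, 0.00) ✓; WF at -26.10° ✓; |WF| = 44.40 ✓; ∠WFL = 50.50° ✓; |FL| = 21.10 ✓; ∠(FL, LV) = 90.00° ✓; |LV| = 17.20 ✗.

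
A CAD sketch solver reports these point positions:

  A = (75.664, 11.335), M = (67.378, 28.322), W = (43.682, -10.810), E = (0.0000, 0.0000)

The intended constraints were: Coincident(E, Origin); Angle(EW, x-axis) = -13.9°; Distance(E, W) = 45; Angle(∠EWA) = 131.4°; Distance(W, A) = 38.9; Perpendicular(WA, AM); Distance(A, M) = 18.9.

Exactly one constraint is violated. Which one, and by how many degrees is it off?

Perpendicular(WA, AM) — off by 8.70°.

E = (0.00, 0.00) ✓; EW at -13.90° ✓; |EW| = 45.00 ✓; ∠EWA = 131.4° ✓; |WA| = 38.90 ✓; ∠(WA, AM) = 81.30° ✗; |AM| = 18.90 ✓.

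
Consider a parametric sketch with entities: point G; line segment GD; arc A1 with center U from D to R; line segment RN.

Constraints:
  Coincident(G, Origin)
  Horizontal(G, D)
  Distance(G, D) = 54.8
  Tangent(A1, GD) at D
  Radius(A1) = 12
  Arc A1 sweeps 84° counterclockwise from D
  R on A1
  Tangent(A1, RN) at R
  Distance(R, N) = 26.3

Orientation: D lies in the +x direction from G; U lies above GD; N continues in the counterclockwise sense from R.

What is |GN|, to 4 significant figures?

78.67

G is at the origin; GD is horizontal with |GD| = 54.8 and D on the +x side, so D = (54.80, 0.000). A1 meets GD tangentially, so UD is at right angles to GD, so U = D + (0, 12) = (54.80, 12.00). On A1, D sits at bearing -90° from U; an 84° counterclockwise sweep puts R at bearing -6°, so R = U + 12.0·(cos -6°, sin -6°) = (66.73, 10.75). Tangency of A1 to RN means the radius UR is perpendicular to RN, so RN runs along (−sin -6°, cos -6°); with |RN| = 26.3, N = (69.48, 36.90). Then |GN| = |N − G| = 78.67.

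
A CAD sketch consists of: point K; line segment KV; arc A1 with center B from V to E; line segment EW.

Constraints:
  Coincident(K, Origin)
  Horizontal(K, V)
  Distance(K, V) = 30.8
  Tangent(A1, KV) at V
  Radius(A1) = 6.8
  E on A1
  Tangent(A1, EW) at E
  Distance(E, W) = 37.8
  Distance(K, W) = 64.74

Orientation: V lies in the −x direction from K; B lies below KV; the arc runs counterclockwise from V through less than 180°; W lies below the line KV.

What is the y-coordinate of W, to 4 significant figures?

-39.08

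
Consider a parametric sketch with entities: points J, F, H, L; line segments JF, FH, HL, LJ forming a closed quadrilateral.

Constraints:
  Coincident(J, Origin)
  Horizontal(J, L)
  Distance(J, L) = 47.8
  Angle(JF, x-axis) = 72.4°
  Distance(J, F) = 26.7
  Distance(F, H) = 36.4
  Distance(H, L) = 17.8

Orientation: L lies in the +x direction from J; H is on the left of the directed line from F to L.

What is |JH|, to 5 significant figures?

46.850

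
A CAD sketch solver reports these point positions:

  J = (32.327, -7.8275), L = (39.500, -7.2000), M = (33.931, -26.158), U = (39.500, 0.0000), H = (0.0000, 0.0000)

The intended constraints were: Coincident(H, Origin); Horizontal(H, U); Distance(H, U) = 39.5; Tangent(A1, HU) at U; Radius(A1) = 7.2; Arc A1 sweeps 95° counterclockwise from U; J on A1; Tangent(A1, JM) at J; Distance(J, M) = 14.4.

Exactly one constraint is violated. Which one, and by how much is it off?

Distance(J, M) = 14.4 — off by 4.00.

H = (0.00, 0.00) ✓; H.y = 0.00, U.y = 0.00 ✓; |HU| = 39.50 ✓; ∠(LU, UH) = 90.00° ✓; |LU| = 7.200 ✓; bearing(L→J) − bearing(L→U) = 95.00° ✓; |LJ| = 7.200 ✓; ∠(LJ, JM) = 90.00° ✓; |JM| = 18.40 ✗.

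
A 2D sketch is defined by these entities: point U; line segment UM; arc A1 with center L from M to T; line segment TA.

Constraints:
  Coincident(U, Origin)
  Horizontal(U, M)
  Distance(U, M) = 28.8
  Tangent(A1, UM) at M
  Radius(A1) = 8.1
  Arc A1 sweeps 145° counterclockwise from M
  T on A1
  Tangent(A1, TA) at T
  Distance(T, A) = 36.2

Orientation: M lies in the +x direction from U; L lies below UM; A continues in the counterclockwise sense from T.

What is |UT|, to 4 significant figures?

28.29

The tangent condition forces LM to be normal to UM, so L = M + (0, -8.1) = (28.80, -8.100). On A1, M sits at bearing 90° from L; a 145° counterclockwise sweep puts T at bearing 235°, so T = L + 8.1·(cos 235°, sin 235°) = (24.15, -14.74). Then |UT| = |T − U| = 28.29.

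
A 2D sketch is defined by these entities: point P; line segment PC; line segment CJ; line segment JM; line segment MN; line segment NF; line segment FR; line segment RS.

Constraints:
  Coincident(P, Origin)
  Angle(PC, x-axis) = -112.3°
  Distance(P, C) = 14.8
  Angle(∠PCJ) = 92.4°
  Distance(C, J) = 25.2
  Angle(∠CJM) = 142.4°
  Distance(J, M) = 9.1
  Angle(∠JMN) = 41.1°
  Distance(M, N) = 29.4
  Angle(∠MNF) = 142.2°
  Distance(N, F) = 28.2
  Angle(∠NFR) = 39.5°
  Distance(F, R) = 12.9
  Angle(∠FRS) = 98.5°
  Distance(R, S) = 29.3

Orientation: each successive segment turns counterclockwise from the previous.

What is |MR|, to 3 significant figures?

42.6

P is at the origin; PC runs at -112.3° with length 14.8, so C = (-5.62, -13.7). ∠PCJ = 92.4° gives CJ at -24.7° from the x-axis; with |CJ| = 25.2, J = (17.3, -24.2). ∠CJM = 142.4° gives JM at 12.9° from the x-axis; with |JM| = 9.1, M = (26.1, -22.2). ∠JMN = 41.1° gives MN at 152° from the x-axis; with |MN| = 29.4, N = (0.238, -8.30). ∠MNF = 142.2° gives NF at -170° from the x-axis; with |NF| = 28.2, F = (-27.6, -13.0). ∠NFR = 39.5° gives FR at -29.9° from the x-axis; with |FR| = 12.9, R = (-16.4, -19.4). Then |MR| = |R − M| = 42.6.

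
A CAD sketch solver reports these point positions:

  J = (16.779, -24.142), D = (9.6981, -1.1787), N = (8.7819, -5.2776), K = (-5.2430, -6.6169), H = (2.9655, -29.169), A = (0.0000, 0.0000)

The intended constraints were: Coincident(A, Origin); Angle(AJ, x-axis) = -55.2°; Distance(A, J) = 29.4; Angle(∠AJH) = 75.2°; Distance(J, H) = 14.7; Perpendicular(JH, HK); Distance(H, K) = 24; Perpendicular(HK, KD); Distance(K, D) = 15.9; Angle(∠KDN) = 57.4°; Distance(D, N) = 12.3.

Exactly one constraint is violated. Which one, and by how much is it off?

Distance(D, N) = 12.3 — off by 8.10.

A = (0.00, 0.00) ✓; AJ at -55.20° ✓; |AJ| = 29.40 ✓; ∠AJH = 75.20° ✓; |JH| = 14.70 ✓; ∠(JH, HK) = 90.00° ✓; |HK| = 24.00 ✓; ∠(HK, KD) = 90.00° ✓; |KD| = 15.90 ✓; ∠KDN = 57.40° ✓; |DN| = 4.200 ✗.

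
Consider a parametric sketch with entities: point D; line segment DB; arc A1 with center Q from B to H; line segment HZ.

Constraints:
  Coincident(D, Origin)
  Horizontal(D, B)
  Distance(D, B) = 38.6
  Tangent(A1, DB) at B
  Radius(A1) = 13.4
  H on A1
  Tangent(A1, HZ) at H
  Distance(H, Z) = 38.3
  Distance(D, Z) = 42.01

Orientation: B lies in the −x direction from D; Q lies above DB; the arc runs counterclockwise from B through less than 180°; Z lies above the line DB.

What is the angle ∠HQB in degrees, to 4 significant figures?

62.25°

Checks: D.y = 0.00, B.y = 0.00 ✓; |QH| = 13.40 ✓; ∠(QH, HZ) = 90.00° ✓; |HZ| = 38.30 ✓; |DZ| = 42.01 ✓.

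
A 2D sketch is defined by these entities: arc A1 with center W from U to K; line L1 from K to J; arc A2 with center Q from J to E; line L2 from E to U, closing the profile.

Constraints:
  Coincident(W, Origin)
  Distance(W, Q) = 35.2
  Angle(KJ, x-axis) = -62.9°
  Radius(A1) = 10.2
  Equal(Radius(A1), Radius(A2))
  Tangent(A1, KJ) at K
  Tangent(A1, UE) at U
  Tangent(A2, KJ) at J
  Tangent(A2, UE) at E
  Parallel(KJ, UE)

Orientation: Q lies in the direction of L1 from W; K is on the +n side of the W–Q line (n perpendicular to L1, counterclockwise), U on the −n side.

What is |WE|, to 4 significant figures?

36.65

The slot axis is L1's direction at -62.9°, so u = (cos -62.9°, sin -62.9°) = (0.4555, -0.8902) and n = (−sin -62.9°, cos -62.9°) = (0.8902, 0.4555). W is at the origin and Q lies 35.2 along u from W, so Q = 35.2·u = (16.04, -31.34). Tangency of A1 to both parallel lines with radius 10.2 puts K and U at W ± 10.2·n: K = (9.080, 4.647), U = (-9.080, -4.647). Equal radii place J and E the same way about Q: J = Q + 10.2·n = (25.12, -26.69), E = Q − 10.2·n = (6.955, -35.98). Then |WE| = |E − W| = 36.65.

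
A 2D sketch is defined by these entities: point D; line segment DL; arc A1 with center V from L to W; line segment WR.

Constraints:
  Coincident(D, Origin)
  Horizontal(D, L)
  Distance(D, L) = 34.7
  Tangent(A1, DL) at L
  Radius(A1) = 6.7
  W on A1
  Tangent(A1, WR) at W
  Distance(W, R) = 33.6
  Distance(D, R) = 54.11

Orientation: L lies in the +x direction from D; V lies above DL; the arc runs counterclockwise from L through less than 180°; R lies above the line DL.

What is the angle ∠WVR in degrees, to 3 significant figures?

78.7°

Checks: |VL| = 6.700 ✓; |VW| = 6.700 ✓; ∠(VW, WR) = 90.00° ✓; |WR| = 33.60 ✓; |DR| = 54.11 ✓.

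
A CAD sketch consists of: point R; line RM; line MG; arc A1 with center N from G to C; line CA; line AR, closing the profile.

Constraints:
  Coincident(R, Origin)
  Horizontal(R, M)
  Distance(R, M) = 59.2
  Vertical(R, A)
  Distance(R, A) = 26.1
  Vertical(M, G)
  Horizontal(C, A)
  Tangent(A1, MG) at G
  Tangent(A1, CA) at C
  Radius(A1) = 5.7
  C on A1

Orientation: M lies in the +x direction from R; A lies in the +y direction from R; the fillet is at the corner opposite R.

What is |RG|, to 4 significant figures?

62.62

R is at the origin; R and M share the same y with |RM| = 59.2 and M on the +x side, so M = (59.20, 0.000). R and A share the same x with |RA| = 26.1 and A on the +y side, so A = (0.000, 26.10). The virtual corner opposite R is at (59.20, 26.10). Tangency of A1 to MG means the radius NG is perpendicular to MG and the tangent condition forces NC to be normal to CA, with radius 5.7, so the center N sits 5.7 in from both sides at N = (53.50, 20.40). That places the tangent points at G = (59.20, 20.40) on MG and C = (53.50, 26.10) on CA. Then |RG| = |G − R| = 62.62.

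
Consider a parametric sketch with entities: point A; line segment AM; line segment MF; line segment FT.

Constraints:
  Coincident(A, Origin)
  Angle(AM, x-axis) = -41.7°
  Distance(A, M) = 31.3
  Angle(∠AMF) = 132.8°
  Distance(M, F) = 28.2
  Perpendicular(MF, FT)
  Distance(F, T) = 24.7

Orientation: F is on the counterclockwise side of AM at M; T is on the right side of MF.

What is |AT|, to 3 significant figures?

68.7

∠AMF = 132.8°, so MF runs at -41.7° + (180° − 132.8°) = 5.50° from the x-axis; with |MF| = 28.2, F = M + 28.2·(cos 5.50°, sin 5.50°) = (51.4, -18.1). MF ⟂ FT; with |FT| = 24.7 on the right of MF, T = F + 24.7·(0.0958, -0.995) = (53.8, -42.7). Then |AT| = |T − A| = 68.7.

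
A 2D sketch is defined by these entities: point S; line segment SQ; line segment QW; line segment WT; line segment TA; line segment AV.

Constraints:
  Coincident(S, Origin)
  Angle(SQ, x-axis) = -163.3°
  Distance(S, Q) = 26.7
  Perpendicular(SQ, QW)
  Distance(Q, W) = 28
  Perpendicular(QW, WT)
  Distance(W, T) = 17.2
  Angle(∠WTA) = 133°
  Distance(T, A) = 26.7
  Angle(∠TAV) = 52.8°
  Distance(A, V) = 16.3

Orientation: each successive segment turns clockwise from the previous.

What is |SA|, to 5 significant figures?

12.151

S is at the origin; SQ runs at -163.3° with length 26.7, so Q = (-25.574, -7.6725). The perpendicularity gives QW at right angles to SQ, so QW runs at 106.70°; with |QW| = 28.0, W = (-33.620, 19.147). The perpendicularity gives WT at right angles to QW, so WT runs at 16.700°; with |WT| = 17.2, T = (-17.145, 24.089). ∠WTA = 133.0° gives TA at -30.300° from the x-axis; with |TA| = 26.7, A = (5.9073, 10.618). Then |SA| = |A − S| = 12.151.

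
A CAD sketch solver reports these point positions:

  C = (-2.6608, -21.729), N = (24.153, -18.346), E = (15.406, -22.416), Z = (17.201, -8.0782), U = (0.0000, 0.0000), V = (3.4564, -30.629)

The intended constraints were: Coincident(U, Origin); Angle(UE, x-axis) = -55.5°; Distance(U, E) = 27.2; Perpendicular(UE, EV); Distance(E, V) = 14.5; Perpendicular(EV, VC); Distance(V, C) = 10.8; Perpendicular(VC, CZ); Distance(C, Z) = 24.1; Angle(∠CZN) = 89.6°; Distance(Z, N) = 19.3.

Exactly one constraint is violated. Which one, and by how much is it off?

Distance(Z, N) = 19.3 — off by 6.90.

U = (0.00, 0.00) ✓; UE at -55.50° ✓; |UE| = 27.20 ✓; ∠(UE, EV) = 90.00° ✓; |EV| = 14.50 ✓; ∠(EV, VC) = 90.00° ✓; |VC| = 10.80 ✓; ∠(VC, CZ) = 90.00° ✓; |CZ| = 24.10 ✓; ∠CZN = 89.60° ✓; |ZN| = 12.40 ✗.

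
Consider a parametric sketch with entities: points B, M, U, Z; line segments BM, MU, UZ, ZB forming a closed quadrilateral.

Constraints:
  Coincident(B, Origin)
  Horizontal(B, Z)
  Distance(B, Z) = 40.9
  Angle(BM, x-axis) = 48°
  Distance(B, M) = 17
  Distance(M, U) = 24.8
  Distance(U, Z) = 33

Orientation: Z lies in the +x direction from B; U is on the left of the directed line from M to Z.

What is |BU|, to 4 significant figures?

41.80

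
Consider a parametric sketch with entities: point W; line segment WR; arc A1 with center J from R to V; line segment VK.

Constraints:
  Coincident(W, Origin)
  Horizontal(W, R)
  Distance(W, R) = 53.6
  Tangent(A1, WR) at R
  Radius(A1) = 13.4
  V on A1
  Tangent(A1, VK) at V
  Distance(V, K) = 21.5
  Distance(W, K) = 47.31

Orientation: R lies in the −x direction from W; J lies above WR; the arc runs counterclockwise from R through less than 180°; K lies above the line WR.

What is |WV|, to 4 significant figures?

41.85

W is at the origin; WR is horizontal with |WR| = 53.6 and R on the −x side, so R = (-53.60, 0.000). A1 meets WR tangentially, so JR is at right angles to WR, so J = R + (0, 13.4) = (-53.60, 13.40). Since JV ⟂ VK (tangency), |JK| = √(13.4² + 21.5²) = 25.33 regardless of where V sits on A1. So K lies on both circle(W, 47.31) and circle(J, 25.33); the above-WR intersection is K = (-35.57, 31.20). V is the foot of the tangent from K: V = (-40.57, 10.28).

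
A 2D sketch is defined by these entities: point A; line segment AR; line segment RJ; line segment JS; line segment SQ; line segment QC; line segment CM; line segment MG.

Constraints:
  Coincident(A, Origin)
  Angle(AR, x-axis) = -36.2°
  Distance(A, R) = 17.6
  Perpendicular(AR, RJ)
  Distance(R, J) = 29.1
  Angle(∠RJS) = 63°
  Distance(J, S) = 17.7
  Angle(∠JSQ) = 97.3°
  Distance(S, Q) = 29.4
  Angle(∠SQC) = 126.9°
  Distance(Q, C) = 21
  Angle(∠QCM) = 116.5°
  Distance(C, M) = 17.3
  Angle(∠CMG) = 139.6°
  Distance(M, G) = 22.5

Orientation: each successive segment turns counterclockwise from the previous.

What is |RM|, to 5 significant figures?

26.155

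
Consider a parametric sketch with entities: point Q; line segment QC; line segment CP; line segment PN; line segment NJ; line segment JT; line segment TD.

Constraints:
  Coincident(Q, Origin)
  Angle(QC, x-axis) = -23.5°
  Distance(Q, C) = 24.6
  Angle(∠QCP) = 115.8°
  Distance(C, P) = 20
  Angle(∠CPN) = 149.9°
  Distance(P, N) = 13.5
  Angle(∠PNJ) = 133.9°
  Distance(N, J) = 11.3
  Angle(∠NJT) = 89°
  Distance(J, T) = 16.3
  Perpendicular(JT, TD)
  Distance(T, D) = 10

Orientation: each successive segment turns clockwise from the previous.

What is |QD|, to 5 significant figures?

28.959

∠NJT = 89.0° gives JT at 105.10° from the x-axis; with |JT| = 16.3, T = (1.9631, -29.131). The perpendicularity gives TD at right angles to JT, so TD runs at 15.100°; with |TD| = 10.0, D = (11.618, -26.526). Then |QD| = |D − Q| = 28.959.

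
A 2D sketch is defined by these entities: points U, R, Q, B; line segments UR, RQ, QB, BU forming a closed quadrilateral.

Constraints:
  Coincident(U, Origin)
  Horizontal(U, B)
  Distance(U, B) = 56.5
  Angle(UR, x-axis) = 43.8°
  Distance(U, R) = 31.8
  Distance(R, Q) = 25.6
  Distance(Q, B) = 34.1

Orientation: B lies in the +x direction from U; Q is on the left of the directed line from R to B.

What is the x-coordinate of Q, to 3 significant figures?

46.3

Checks: |RQ| = 25.60 ✓; |QB| = 34.10 ✓.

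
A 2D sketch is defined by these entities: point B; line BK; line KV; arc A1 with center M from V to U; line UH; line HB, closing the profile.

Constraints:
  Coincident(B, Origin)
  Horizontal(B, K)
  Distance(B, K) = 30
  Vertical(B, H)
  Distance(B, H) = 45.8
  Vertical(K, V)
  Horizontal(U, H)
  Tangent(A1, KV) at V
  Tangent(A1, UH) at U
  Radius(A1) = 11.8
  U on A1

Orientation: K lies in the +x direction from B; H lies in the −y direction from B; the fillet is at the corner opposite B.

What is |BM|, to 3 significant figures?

38.6

B is at the origin; B and K share the same y with |BK| = 30.0 and K on the +x side, so K = (30.0, 0.00). B and H share the same x with |BH| = 45.8 and H on the −y side, so H = (0.00, -45.8). The virtual corner opposite B is at (30.0, -45.8). The tangent condition forces MV to be normal to KV and the tangent condition forces MU to be normal to UH, with radius 11.8, so the center M sits 11.8 in from both sides at M = (18.2, -34.0). Then |BM| = |M − B| = 38.6.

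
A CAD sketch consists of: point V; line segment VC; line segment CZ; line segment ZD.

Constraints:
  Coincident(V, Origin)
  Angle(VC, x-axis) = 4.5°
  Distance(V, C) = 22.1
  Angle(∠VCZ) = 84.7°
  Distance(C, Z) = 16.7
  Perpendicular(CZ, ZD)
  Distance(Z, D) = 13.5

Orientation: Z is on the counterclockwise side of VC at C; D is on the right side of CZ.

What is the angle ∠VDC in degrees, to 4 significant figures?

28.62°

V is at the origin; VC runs at 4.5° with length 22.1, so C = 22.1·(cos 4.5°, sin 4.5°) = (22.03, 1.734). ∠VCZ = 84.7°, so CZ runs at 4.5° + (180° − 84.7°) = 99.80° from the x-axis; with |CZ| = 16.7, Z = C + 16.7·(cos 99.80°, sin 99.80°) = (19.19, 18.19). CZ is perpendicular to ZD; with |ZD| = 13.5 on the right of CZ, D = Z + 13.5·(0.9854, 0.1702) = (32.49, 20.49). Then cos ∠VDC = DV·DC / (|DV||DC|), giving 28.62°.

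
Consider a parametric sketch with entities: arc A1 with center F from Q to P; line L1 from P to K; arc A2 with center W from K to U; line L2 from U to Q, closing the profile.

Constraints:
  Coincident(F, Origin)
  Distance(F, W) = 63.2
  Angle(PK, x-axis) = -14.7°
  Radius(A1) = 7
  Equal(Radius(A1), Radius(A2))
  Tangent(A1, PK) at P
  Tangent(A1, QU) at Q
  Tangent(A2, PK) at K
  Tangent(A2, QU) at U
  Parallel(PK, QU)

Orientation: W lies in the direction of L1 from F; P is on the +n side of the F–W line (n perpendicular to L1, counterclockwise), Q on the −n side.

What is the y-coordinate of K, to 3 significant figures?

-9.27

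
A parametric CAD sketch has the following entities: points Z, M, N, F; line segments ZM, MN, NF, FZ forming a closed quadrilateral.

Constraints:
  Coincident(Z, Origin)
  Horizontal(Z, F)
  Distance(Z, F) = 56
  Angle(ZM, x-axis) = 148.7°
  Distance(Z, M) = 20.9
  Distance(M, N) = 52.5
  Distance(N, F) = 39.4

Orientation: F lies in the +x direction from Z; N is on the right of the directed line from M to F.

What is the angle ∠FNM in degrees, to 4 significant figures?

107.8°

Z is at the origin; ZF is horizontal with |ZF| = 56.0 and F in +x, so F = (56.0, 0). ZM runs at 148.7° with |ZM| = 20.9, so M = (-17.86, 10.86). N is determined by |MN| = 52.5 and |NF| = 39.4 together: it lies at the intersection of circle(M, 52.5) and circle(F, 39.4). With |MF| = 74.65, the foot of the radical line on MF is 45.39 from M and the perpendicular offset is √(52.5² − 45.39²) = 26.38. Taking the right-of-MF solution: N = (23.21, -21.85).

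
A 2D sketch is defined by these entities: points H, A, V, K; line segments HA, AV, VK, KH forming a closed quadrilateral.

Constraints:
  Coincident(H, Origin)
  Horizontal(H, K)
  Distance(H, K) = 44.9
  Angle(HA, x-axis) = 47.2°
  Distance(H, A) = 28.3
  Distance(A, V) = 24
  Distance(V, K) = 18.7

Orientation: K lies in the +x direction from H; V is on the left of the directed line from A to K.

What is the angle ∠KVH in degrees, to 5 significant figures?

72.080°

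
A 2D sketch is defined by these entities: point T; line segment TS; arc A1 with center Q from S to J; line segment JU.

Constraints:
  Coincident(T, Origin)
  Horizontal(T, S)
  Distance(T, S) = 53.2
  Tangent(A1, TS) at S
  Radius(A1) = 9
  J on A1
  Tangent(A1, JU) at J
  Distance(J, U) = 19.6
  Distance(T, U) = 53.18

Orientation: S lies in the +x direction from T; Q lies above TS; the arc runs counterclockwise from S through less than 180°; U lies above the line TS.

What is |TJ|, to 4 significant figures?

61.27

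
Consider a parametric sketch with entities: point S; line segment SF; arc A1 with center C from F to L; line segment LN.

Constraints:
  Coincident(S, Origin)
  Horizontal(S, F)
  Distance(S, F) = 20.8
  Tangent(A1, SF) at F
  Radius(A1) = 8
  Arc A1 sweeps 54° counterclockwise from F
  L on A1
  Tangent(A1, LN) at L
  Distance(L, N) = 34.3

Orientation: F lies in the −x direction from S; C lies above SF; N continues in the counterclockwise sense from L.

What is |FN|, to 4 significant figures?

40.91

On A1, F sits at bearing -90° from C; a 54° counterclockwise sweep puts L at bearing -36°, so L = C + 8.0·(cos -36°, sin -36°) = (-14.33, 3.298). Tangency of A1 to LN means the radius CL is perpendicular to LN, so LN runs along (−sin -36°, cos -36°); with |LN| = 34.3, N = (5.833, 31.05). Then |FN| = |N − F| = 40.91.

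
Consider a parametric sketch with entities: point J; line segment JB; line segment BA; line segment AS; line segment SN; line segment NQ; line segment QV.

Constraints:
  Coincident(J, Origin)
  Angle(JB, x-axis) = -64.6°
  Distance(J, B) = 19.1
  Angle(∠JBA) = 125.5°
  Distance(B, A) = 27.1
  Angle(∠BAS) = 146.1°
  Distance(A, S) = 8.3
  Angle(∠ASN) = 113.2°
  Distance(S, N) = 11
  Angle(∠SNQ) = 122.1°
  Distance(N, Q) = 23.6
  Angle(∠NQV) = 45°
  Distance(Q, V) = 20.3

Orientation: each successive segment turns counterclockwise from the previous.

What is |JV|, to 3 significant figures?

30.9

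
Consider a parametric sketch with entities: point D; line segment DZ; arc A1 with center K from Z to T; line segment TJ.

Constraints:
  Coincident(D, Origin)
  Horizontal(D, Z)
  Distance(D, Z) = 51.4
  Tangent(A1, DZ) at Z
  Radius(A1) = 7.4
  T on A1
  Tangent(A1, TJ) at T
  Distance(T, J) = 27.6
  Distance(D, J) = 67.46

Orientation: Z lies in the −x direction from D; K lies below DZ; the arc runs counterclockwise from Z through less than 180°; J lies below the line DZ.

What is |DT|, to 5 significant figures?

59.301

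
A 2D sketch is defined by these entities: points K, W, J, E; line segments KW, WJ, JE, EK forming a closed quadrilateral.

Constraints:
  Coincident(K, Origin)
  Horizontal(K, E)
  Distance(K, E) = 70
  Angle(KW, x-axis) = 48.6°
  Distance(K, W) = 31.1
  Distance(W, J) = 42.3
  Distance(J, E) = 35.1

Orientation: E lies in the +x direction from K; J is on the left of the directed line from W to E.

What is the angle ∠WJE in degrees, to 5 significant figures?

89.355°

Checks: |WJ| = 42.30 ✓; |JE| = 35.10 ✓.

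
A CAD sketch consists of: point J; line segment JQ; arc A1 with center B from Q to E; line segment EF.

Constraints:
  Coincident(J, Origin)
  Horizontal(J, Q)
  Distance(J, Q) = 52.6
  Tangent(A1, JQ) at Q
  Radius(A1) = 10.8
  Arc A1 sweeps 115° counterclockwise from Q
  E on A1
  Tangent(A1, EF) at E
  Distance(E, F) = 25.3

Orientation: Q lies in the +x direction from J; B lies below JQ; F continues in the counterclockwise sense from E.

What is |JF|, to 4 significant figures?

65.80

J is at the origin; JQ is horizontal with |JQ| = 52.6 and Q on the +x side, so Q = (52.60, 0.000). The tangent condition forces BQ to be normal to JQ, so B = Q + (0, -10.8) = (52.60, -10.80). On A1, Q sits at bearing 90° from B; a 115° counterclockwise sweep puts E at bearing 205°, so E = B + 10.8·(cos 205°, sin 205°) = (42.81, -15.36). Since A1 is tangent to EF there, BE ⟂ EF, so EF runs along (−sin 205°, cos 205°); with |EF| = 25.3, F = (53.50, -38.29). Then |JF| = |F − J| = 65.80.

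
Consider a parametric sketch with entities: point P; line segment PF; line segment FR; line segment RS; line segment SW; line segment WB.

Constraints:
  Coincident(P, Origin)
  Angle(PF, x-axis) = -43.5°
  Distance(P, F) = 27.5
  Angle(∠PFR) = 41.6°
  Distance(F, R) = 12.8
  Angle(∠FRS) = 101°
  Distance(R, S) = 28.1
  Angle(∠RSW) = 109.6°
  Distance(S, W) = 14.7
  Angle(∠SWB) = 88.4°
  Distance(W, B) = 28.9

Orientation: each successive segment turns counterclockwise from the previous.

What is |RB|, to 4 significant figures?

23.44

P is at the origin; PF runs at -43.5° with length 27.5, so F = (19.95, -18.93). ∠PFR = 41.6° gives FR at 94.90° from the x-axis; with |FR| = 12.8, R = (18.85, -6.177). ∠FRS = 101.0° gives RS at 173.9° from the x-axis; with |RS| = 28.1, S = (-9.086, -3.191). ∠RSW = 109.6° gives SW at -115.7° from the x-axis; with |SW| = 14.7, W = (-15.46, -16.44). ∠SWB = 88.4° gives WB at -24.10° from the x-axis; with |WB| = 28.9, B = (10.92, -28.24). Then |RB| = |B − R| = 23.44.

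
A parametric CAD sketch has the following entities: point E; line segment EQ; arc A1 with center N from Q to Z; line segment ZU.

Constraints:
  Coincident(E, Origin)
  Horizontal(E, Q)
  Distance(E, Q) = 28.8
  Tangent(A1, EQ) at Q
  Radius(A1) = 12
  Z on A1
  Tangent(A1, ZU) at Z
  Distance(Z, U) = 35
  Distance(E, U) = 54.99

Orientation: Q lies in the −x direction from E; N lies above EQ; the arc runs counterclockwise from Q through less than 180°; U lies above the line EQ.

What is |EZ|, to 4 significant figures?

22.64

E is at the origin; E and Q share the same y with |EQ| = 28.8 and Q on the −x side, so Q = (-28.80, 0.000). Since A1 is tangent to EQ there, NQ ⟂ EQ, so N = Q + (0, 12) = (-28.80, 12.00). Since NZ ⟂ ZU (tangency), |NU| = √(12.0² + 35.0²) = 37.00 regardless of where Z sits on A1. So U lies on both circle(E, 54.99) and circle(N, 37.00); the above-EQ intersection is U = (-25.28, 48.83). Z is the foot of the tangent from U: Z = (-17.13, 14.80).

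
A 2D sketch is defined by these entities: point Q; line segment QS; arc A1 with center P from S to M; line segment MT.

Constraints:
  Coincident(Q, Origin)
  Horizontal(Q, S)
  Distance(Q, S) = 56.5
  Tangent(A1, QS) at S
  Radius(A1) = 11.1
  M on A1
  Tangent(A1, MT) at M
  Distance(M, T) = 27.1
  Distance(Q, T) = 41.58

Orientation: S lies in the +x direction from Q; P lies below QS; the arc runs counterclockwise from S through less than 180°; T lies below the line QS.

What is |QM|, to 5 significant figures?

47.671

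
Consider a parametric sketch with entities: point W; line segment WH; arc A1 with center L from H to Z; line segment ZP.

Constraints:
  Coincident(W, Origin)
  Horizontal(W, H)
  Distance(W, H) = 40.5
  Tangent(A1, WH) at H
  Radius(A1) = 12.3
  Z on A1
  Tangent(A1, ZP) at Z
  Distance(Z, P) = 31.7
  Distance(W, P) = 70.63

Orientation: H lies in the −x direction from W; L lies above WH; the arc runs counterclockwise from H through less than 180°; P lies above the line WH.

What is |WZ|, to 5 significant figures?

39.056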